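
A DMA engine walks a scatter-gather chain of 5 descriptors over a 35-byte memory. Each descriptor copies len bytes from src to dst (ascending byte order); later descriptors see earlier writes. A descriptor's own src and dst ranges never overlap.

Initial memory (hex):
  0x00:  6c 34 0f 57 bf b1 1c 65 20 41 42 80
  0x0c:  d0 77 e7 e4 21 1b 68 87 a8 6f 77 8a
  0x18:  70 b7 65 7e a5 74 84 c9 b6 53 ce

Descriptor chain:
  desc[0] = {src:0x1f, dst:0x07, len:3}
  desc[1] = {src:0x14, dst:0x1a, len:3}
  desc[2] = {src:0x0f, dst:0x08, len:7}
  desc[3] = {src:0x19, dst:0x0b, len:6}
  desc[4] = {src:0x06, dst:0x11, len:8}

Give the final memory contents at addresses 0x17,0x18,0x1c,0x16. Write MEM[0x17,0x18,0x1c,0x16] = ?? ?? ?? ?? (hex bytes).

MEM[0x17,0x18,0x1c,0x16] = a8 6f 77 b7

  after D0: wrote 3B at 0x07 = c9b653
  after D1: wrote 3B at 0x1a = a86f77
  after D2: wrote 7B at 0x08 = e4211b6887a86f
  after D3: wrote 6B at 0x0b = b7a86f777484
  after D4: wrote 8B at 0x11 = 1cc9e4211bb7a86f
query mem[0x17]=0xa8, mem[0x18]=0x6f, mem[0x1c]=0x77, mem[0x16]=0xb7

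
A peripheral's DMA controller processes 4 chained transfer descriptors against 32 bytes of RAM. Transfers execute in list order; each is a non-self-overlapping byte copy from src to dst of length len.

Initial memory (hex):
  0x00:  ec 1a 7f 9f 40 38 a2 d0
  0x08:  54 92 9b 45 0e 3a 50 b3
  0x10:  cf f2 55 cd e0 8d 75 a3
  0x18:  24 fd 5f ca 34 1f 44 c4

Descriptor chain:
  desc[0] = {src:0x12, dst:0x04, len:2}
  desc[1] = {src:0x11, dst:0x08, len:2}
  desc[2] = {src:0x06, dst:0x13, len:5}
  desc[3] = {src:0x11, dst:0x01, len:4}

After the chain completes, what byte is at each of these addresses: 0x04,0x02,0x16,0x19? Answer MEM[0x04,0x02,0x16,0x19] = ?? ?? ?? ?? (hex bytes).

MEM[0x04,0x02,0x16,0x19] = d0 55 55 fd

  after D0: wrote 2B at 0x04 = 55cd
  after D1: wrote 2B at 0x08 = f255
  after D2: wrote 5B at 0x13 = a2d0f2559b
  after D3: wrote 4B at 0x01 = f255a2d0
query mem[0x04]=0xd0, mem[0x02]=0x55, mem[0x16]=0x55, mem[0x19]=0xfd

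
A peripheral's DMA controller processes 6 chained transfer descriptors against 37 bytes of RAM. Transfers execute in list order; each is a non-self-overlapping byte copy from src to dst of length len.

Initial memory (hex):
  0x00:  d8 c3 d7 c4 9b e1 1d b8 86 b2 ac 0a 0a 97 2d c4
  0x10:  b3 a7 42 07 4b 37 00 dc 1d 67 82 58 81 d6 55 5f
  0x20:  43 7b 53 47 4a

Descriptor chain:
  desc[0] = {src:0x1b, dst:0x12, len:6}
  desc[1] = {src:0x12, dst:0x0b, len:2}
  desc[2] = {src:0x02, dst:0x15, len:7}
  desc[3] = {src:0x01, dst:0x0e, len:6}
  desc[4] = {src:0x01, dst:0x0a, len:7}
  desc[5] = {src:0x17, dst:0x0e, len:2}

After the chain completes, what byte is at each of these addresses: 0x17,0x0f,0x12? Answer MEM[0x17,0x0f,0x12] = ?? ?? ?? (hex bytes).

[0] 0x1b->0x12 len=6 : 58 81 d6 55 5f 43
[1] 0x12->0x0b len=2 : 58 81
[2] 0x02->0x15 len=7 : d7 c4 9b e1 1d b8 86
[3] 0x01->0x0e len=6 : c3 d7 c4 9b e1 1d
[4] 0x01->0x0a len=7 : c3 d7 c4 9b e1 1d b8
[5] 0x17->0x0e len=2 : 9b e1
query mem[0x17]=0x9b, mem[0x0f]=0xe1, mem[0x12]=0xe1

MEM[0x17,0x0f,0x12] = 9b e1 e1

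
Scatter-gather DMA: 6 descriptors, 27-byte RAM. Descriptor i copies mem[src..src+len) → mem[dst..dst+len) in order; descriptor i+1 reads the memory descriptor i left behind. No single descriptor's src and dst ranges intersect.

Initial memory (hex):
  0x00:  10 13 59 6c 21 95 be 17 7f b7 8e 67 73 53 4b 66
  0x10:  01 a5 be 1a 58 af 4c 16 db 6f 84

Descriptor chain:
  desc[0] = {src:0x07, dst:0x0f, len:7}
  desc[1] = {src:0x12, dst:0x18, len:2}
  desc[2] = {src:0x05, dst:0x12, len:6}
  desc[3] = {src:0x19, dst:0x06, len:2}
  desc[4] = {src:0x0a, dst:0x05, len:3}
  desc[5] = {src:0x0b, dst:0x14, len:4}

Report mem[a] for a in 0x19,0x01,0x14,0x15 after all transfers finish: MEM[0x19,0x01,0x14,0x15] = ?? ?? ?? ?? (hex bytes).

MEM[0x19,0x01,0x14,0x15] = 67 13 67 73

D0: mem[0x0f..0x15] <- [17 7f b7 8e 67 73 53]
D1: mem[0x18..0x19] <- [8e 67]
D2: mem[0x12..0x17] <- [95 be 17 7f b7 8e]
D3: mem[0x06..0x07] <- [67 84]
D4: mem[0x05..0x07] <- [8e 67 73]
D5: mem[0x14..0x17] <- [67 73 53 4b]
query mem[0x19]=0x67, mem[0x01]=0x13, mem[0x14]=0x67, mem[0x15]=0x73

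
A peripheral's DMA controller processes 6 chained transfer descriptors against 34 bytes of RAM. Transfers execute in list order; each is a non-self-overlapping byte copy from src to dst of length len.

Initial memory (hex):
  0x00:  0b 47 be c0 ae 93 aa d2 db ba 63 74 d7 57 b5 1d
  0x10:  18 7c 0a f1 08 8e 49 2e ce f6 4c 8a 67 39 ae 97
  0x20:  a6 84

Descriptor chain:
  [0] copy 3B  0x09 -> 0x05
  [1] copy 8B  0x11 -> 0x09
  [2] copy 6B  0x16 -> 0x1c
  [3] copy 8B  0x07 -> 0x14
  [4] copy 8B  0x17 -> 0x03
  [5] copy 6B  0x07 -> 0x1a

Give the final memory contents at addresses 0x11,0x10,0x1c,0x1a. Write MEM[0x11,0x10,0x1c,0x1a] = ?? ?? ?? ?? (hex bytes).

D0: mem[0x05..0x07] <- [ba 63 74]
D1: mem[0x09..0x10] <- [7c 0a f1 08 8e 49 2e ce]
D2: mem[0x1c..0x21] <- [49 2e ce f6 4c 8a]
D3: mem[0x14..0x1b] <- [74 db 7c 0a f1 08 8e 49]
D4: mem[0x03..0x0a] <- [0a f1 08 8e 49 49 2e ce]
D5: mem[0x1a..0x1f] <- [49 49 2e ce f1 08]
query mem[0x11]=0x7c, mem[0x10]=0xce, mem[0x1c]=0x2e, mem[0x1a]=0x49

MEM[0x11,0x10,0x1c,0x1a] = 7c ce 2e 49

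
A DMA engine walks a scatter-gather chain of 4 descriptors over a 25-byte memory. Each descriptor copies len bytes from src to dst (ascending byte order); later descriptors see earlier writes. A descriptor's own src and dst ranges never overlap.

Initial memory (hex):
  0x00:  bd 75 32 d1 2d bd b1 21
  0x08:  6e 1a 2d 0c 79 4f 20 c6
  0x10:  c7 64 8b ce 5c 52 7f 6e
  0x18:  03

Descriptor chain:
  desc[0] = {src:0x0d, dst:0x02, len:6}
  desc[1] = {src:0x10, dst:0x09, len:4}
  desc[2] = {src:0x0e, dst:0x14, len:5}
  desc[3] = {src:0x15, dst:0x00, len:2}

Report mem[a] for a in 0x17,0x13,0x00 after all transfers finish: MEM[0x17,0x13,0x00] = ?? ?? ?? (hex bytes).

MEM[0x17,0x13,0x00] = 64 ce c6

[0] 0x0d->0x02 len=6 : 4f 20 c6 c7 64 8b
[1] 0x10->0x09 len=4 : c7 64 8b ce
[2] 0x0e->0x14 len=5 : 20 c6 c7 64 8b
[3] 0x15->0x00 len=2 : c6 c7
query mem[0x17]=0x64, mem[0x13]=0xce, mem[0x00]=0xc6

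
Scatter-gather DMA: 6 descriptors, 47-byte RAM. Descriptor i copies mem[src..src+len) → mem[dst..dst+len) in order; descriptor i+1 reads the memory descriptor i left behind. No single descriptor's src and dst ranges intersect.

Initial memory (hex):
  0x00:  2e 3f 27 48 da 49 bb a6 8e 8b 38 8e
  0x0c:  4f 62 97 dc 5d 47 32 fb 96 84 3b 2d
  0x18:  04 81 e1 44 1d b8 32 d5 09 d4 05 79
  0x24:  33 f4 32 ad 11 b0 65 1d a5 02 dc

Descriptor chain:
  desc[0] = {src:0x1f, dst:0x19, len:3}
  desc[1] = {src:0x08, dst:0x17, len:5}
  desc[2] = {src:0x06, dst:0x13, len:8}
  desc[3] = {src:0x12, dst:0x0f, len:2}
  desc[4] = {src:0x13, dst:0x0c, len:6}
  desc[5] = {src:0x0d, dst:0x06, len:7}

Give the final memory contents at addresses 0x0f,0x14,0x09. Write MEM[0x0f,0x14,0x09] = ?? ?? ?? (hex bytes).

D0: mem[0x19..0x1b] <- [d5 09 d4]
D1: mem[0x17..0x1b] <- [8e 8b 38 8e 4f]
D2: mem[0x13..0x1a] <- [bb a6 8e 8b 38 8e 4f 62]
D3: mem[0x0f..0x10] <- [32 bb]
D4: mem[0x0c..0x11] <- [bb a6 8e 8b 38 8e]
D5: mem[0x06..0x0c] <- [a6 8e 8b 38 8e 32 bb]
query mem[0x0f]=0x8b, mem[0x14]=0xa6, mem[0x09]=0x38

MEM[0x0f,0x14,0x09] = 8b a6 38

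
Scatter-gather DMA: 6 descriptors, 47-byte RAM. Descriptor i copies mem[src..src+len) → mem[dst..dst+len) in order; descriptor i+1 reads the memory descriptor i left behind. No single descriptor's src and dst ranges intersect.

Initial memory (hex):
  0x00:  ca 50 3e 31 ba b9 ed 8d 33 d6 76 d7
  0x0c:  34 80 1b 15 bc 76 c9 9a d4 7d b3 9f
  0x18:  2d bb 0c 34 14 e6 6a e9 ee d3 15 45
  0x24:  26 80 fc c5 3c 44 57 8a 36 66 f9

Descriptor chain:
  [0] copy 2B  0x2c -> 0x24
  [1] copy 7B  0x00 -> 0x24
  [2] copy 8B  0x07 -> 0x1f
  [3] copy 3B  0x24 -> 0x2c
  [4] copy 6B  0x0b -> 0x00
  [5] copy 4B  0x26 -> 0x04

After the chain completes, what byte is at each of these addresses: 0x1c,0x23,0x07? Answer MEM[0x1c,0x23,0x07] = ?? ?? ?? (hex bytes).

MEM[0x1c,0x23,0x07] = 14 d7 b9

  after D0: wrote 2B at 0x24 = 3666
  after D1: wrote 7B at 0x24 = ca503e31bab9ed
  after D2: wrote 8B at 0x1f = 8d33d676d734801b
  after D3: wrote 3B at 0x2c = 34801b
  after D4: wrote 6B at 0x00 = d734801b15bc
  after D5: wrote 4B at 0x04 = 1b31bab9
query mem[0x1c]=0x14, mem[0x23]=0xd7, mem[0x07]=0xb9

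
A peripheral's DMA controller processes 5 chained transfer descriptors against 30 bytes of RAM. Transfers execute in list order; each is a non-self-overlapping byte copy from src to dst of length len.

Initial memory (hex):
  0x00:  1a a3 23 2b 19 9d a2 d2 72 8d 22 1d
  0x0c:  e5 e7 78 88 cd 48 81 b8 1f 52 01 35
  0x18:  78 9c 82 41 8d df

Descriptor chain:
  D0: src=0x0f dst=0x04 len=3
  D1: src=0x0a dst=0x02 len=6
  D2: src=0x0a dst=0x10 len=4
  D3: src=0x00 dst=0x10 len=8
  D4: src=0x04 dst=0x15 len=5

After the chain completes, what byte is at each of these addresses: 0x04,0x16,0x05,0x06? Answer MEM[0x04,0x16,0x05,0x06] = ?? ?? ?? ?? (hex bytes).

MEM[0x04,0x16,0x05,0x06] = e5 e7 e7 78

[0] 0x0f->0x04 len=3 : 88 cd 48
[1] 0x0a->0x02 len=6 : 22 1d e5 e7 78 88
[2] 0x0a->0x10 len=4 : 22 1d e5 e7
[3] 0x00->0x10 len=8 : 1a a3 22 1d e5 e7 78 88
[4] 0x04->0x15 len=5 : e5 e7 78 88 72
query mem[0x04]=0xe5, mem[0x16]=0xe7, mem[0x05]=0xe7, mem[0x06]=0x78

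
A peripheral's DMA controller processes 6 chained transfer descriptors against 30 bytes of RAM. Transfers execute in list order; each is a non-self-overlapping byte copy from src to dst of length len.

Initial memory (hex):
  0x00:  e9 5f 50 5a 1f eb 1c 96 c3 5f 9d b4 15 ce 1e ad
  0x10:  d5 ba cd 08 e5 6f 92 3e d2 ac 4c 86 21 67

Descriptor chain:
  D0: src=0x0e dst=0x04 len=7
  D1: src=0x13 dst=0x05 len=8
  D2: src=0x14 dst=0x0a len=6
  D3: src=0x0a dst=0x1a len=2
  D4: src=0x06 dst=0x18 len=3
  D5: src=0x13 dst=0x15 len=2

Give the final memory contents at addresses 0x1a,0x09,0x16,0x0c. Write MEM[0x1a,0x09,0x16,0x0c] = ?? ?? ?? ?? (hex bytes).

MEM[0x1a,0x09,0x16,0x0c] = 92 3e e5 92

D0: mem[0x04..0x0a] <- [1e ad d5 ba cd 08 e5]
D1: mem[0x05..0x0c] <- [08 e5 6f 92 3e d2 ac 4c]
D2: mem[0x0a..0x0f] <- [e5 6f 92 3e d2 ac]
D3: mem[0x1a..0x1b] <- [e5 6f]
D4: mem[0x18..0x1a] <- [e5 6f 92]
D5: mem[0x15..0x16] <- [08 e5]
query mem[0x1a]=0x92, mem[0x09]=0x3e, mem[0x16]=0xe5, mem[0x0c]=0x92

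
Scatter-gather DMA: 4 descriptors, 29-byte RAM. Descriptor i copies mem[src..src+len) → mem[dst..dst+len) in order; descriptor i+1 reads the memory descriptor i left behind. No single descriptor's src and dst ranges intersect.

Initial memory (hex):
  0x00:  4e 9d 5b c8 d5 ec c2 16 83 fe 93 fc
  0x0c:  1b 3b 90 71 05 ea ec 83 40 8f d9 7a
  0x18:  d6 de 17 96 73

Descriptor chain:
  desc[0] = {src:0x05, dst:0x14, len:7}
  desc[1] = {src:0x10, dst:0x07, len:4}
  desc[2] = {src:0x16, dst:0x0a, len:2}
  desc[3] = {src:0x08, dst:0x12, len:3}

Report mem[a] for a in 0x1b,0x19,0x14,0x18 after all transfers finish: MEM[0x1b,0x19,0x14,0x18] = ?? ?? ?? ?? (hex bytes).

MEM[0x1b,0x19,0x14,0x18] = 96 93 16 fe

#0 dst[0x14+7] := {0xec,0xc2,0x16,0x83,0xfe,0x93,0xfc}
#1 dst[0x07+4] := {0x05,0xea,0xec,0x83}
#2 dst[0x0a+2] := {0x16,0x83}
#3 dst[0x12+3] := {0xea,0xec,0x16}
query mem[0x1b]=0x96, mem[0x19]=0x93, mem[0x14]=0x16, mem[0x18]=0xfe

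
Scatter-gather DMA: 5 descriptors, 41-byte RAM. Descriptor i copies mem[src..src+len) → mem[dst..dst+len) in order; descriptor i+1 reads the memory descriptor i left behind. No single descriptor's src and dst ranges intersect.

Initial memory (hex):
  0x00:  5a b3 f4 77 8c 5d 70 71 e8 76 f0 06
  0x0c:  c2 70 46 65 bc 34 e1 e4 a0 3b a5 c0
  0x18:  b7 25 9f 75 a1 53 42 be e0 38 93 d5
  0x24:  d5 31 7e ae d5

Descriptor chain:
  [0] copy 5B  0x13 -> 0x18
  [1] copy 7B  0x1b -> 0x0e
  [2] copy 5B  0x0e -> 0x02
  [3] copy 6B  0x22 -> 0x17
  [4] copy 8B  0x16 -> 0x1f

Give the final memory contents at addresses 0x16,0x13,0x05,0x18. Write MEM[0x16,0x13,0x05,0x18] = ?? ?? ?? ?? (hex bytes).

MEM[0x16,0x13,0x05,0x18] = a5 e0 42 d5

  after D0: wrote 5B at 0x18 = e4a03ba5c0
  after D1: wrote 7B at 0x0e = a5c05342bee038
  after D2: wrote 5B at 0x02 = a5c05342be
  after D3: wrote 6B at 0x17 = 93d5d5317eae
  after D4: wrote 8B at 0x1f = a593d5d5317eae53
query mem[0x16]=0xa5, mem[0x13]=0xe0, mem[0x05]=0x42, mem[0x18]=0xd5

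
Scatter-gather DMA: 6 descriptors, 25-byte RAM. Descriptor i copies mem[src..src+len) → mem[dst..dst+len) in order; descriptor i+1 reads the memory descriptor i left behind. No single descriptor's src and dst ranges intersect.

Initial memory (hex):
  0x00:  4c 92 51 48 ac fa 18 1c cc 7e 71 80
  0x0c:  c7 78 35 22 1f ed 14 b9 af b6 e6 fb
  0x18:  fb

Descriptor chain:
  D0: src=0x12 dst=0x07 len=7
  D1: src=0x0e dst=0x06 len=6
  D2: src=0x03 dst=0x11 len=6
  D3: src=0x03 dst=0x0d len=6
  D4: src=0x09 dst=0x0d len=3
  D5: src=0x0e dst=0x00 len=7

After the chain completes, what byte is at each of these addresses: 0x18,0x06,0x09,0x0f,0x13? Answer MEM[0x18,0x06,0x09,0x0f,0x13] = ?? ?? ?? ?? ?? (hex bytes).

MEM[0x18,0x06,0x09,0x0f,0x13] = fb 35 ed b9 fa

D0: mem[0x07..0x0d] <- [14 b9 af b6 e6 fb fb]
D1: mem[0x06..0x0b] <- [35 22 1f ed 14 b9]
D2: mem[0x11..0x16] <- [48 ac fa 35 22 1f]
D3: mem[0x0d..0x12] <- [48 ac fa 35 22 1f]
D4: mem[0x0d..0x0f] <- [ed 14 b9]
D5: mem[0x00..0x06] <- [14 b9 35 22 1f fa 35]
query mem[0x18]=0xfb, mem[0x06]=0x35, mem[0x09]=0xed, mem[0x0f]=0xb9, mem[0x13]=0xfa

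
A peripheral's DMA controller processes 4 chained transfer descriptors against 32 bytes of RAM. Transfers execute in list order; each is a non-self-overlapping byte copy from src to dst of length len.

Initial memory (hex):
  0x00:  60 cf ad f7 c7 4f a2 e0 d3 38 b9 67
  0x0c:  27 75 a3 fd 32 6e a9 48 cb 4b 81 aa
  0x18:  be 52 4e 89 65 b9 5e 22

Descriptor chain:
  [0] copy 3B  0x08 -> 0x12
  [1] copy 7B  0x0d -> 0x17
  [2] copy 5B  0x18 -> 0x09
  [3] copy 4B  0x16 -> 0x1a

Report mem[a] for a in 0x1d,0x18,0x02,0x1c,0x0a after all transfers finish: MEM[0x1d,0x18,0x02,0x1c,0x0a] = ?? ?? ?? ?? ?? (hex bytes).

MEM[0x1d,0x18,0x02,0x1c,0x0a] = fd a3 ad a3 fd

  after D0: wrote 3B at 0x12 = d338b9
  after D1: wrote 7B at 0x17 = 75a3fd326ed338
  after D2: wrote 5B at 0x09 = a3fd326ed3
  after D3: wrote 4B at 0x1a = 8175a3fd
query mem[0x1d]=0xfd, mem[0x18]=0xa3, mem[0x02]=0xad, mem[0x1c]=0xa3, mem[0x0a]=0xfd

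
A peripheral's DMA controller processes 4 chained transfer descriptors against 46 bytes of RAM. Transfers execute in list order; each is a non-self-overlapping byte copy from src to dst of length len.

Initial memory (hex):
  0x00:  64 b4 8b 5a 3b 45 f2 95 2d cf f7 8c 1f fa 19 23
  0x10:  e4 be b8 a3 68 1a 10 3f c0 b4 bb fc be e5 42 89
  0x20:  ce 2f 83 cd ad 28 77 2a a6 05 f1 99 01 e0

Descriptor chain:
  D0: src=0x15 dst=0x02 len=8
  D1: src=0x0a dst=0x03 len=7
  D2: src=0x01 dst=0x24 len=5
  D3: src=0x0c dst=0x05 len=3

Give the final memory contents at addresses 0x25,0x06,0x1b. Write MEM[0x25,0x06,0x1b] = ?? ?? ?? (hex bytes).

MEM[0x25,0x06,0x1b] = 1a fa fc

[0] 0x15->0x02 len=8 : 1a 10 3f c0 b4 bb fc be
[1] 0x0a->0x03 len=7 : f7 8c 1f fa 19 23 e4
[2] 0x01->0x24 len=5 : b4 1a f7 8c 1f
[3] 0x0c->0x05 len=3 : 1f fa 19
query mem[0x25]=0x1a, mem[0x06]=0xfa, mem[0x1b]=0xfc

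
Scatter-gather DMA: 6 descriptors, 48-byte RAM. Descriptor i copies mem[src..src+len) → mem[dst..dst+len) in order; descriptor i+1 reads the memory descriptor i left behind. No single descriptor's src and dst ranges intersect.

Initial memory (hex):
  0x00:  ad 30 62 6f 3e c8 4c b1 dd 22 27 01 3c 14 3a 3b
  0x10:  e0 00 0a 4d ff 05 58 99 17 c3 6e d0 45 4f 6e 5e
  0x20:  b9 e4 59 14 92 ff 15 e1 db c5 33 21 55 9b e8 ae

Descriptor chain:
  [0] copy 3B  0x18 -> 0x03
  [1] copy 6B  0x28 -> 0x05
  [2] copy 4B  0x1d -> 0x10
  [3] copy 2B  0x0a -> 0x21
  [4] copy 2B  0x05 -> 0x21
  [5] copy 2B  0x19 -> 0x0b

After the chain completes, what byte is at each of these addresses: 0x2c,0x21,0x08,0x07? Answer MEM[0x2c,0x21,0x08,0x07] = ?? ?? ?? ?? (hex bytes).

MEM[0x2c,0x21,0x08,0x07] = 55 db 21 33

[0] 0x18->0x03 len=3 : 17 c3 6e
[1] 0x28->0x05 len=6 : db c5 33 21 55 9b
[2] 0x1d->0x10 len=4 : 4f 6e 5e b9
[3] 0x0a->0x21 len=2 : 9b 01
[4] 0x05->0x21 len=2 : db c5
[5] 0x19->0x0b len=2 : c3 6e
query mem[0x2c]=0x55, mem[0x21]=0xdb, mem[0x08]=0x21, mem[0x07]=0x33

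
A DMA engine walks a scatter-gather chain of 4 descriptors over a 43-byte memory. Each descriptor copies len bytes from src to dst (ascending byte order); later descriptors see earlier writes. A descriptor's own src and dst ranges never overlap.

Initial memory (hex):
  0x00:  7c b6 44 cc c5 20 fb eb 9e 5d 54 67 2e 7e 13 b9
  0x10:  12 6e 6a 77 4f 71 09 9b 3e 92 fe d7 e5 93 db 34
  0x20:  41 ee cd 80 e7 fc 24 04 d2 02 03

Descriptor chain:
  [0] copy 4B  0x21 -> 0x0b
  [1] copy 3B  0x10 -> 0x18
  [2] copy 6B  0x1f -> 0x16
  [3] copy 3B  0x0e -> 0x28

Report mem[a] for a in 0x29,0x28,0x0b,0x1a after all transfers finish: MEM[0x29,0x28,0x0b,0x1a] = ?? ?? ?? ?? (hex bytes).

  after D0: wrote 4B at 0x0b = eecd80e7
  after D1: wrote 3B at 0x18 = 126e6a
  after D2: wrote 6B at 0x16 = 3441eecd80e7
  after D3: wrote 3B at 0x28 = e7b912
query mem[0x29]=0xb9, mem[0x28]=0xe7, mem[0x0b]=0xee, mem[0x1a]=0x80

MEM[0x29,0x28,0x0b,0x1a] = b9 e7 ee 80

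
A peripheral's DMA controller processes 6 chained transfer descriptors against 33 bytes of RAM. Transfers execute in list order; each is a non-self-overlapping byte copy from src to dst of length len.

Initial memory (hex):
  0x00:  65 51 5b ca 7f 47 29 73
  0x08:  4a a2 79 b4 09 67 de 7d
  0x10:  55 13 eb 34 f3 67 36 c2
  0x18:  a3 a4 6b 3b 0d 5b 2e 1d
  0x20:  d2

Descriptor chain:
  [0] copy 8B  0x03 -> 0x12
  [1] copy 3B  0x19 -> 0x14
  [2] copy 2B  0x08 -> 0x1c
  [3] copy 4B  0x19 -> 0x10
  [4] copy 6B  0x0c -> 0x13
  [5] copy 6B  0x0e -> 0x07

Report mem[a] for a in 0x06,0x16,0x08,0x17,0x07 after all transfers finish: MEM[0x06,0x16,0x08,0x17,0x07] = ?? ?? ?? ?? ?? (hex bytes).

#0 dst[0x12+8] := {0xca,0x7f,0x47,0x29,0x73,0x4a,0xa2,0x79}
#1 dst[0x14+3] := {0x79,0x6b,0x3b}
#2 dst[0x1c+2] := {0x4a,0xa2}
#3 dst[0x10+4] := {0x79,0x6b,0x3b,0x4a}
#4 dst[0x13+6] := {0x09,0x67,0xde,0x7d,0x79,0x6b}
#5 dst[0x07+6] := {0xde,0x7d,0x79,0x6b,0x3b,0x09}
query mem[0x06]=0x29, mem[0x16]=0x7d, mem[0x08]=0x7d, mem[0x17]=0x79, mem[0x07]=0xde

MEM[0x06,0x16,0x08,0x17,0x07] = 29 7d 7d 79 de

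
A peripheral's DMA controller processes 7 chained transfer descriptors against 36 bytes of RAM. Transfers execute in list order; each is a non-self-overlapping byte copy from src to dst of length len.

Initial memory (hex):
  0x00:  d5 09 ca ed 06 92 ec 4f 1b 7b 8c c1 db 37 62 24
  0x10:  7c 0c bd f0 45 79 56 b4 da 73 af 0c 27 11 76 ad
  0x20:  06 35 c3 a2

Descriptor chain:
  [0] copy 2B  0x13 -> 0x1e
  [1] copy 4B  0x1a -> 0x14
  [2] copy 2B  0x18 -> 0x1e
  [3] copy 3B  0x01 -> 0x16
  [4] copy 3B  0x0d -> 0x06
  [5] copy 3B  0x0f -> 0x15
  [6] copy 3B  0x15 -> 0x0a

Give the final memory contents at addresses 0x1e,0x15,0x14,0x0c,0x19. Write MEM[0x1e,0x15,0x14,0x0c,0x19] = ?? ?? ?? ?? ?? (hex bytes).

[0] 0x13->0x1e len=2 : f0 45
[1] 0x1a->0x14 len=4 : af 0c 27 11
[2] 0x18->0x1e len=2 : da 73
[3] 0x01->0x16 len=3 : 09 ca ed
[4] 0x0d->0x06 len=3 : 37 62 24
[5] 0x0f->0x15 len=3 : 24 7c 0c
[6] 0x15->0x0a len=3 : 24 7c 0c
query mem[0x1e]=0xda, mem[0x15]=0x24, mem[0x14]=0xaf, mem[0x0c]=0x0c, mem[0x19]=0x73

MEM[0x1e,0x15,0x14,0x0c,0x19] = da 24 af 0c 73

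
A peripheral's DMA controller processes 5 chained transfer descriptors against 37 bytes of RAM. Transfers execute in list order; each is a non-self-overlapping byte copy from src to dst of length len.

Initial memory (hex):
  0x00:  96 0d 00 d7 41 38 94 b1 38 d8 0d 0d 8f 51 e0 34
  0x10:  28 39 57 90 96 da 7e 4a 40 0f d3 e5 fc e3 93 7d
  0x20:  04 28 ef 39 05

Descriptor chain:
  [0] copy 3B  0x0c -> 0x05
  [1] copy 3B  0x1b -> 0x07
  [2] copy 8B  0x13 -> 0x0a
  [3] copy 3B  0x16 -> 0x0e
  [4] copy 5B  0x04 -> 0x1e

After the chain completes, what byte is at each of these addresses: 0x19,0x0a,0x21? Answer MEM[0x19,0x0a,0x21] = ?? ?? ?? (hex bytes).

[0] 0x0c->0x05 len=3 : 8f 51 e0
[1] 0x1b->0x07 len=3 : e5 fc e3
[2] 0x13->0x0a len=8 : 90 96 da 7e 4a 40 0f d3
[3] 0x16->0x0e len=3 : 7e 4a 40
[4] 0x04->0x1e len=5 : 41 8f 51 e5 fc
query mem[0x19]=0x0f, mem[0x0a]=0x90, mem[0x21]=0xe5

MEM[0x19,0x0a,0x21] = 0f 90 e5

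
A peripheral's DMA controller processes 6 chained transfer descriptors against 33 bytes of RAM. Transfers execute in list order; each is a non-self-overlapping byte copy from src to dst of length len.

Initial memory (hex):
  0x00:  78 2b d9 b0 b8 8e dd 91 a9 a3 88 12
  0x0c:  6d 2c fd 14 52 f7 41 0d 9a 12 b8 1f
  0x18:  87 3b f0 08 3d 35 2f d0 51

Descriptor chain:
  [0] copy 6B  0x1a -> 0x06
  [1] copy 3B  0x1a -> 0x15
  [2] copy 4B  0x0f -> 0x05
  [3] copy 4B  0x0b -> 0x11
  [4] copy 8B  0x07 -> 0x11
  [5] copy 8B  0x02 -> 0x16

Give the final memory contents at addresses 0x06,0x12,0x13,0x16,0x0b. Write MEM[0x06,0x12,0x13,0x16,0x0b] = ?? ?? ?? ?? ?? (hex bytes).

  after D0: wrote 6B at 0x06 = f0083d352fd0
  after D1: wrote 3B at 0x15 = f0083d
  after D2: wrote 4B at 0x05 = 1452f741
  after D3: wrote 4B at 0x11 = d06d2cfd
  after D4: wrote 8B at 0x11 = f741352fd06d2cfd
  after D5: wrote 8B at 0x16 = d9b0b81452f74135
query mem[0x06]=0x52, mem[0x12]=0x41, mem[0x13]=0x35, mem[0x16]=0xd9, mem[0x0b]=0xd0

MEM[0x06,0x12,0x13,0x16,0x0b] = 52 41 35 d9 d0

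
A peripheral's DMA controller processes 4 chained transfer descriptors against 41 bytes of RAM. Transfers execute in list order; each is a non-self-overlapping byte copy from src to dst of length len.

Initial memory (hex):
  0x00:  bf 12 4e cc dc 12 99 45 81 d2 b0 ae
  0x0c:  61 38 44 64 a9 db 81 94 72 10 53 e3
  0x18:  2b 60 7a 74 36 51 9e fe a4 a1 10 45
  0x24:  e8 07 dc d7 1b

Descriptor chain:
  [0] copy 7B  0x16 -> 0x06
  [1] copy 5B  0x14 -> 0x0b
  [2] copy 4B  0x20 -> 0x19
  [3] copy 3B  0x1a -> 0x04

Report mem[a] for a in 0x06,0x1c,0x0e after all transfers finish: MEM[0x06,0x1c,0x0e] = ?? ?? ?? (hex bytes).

#0 dst[0x06+7] := {0x53,0xe3,0x2b,0x60,0x7a,0x74,0x36}
#1 dst[0x0b+5] := {0x72,0x10,0x53,0xe3,0x2b}
#2 dst[0x19+4] := {0xa4,0xa1,0x10,0x45}
#3 dst[0x04+3] := {0xa1,0x10,0x45}
query mem[0x06]=0x45, mem[0x1c]=0x45, mem[0x0e]=0xe3

MEM[0x06,0x1c,0x0e] = 45 45 e3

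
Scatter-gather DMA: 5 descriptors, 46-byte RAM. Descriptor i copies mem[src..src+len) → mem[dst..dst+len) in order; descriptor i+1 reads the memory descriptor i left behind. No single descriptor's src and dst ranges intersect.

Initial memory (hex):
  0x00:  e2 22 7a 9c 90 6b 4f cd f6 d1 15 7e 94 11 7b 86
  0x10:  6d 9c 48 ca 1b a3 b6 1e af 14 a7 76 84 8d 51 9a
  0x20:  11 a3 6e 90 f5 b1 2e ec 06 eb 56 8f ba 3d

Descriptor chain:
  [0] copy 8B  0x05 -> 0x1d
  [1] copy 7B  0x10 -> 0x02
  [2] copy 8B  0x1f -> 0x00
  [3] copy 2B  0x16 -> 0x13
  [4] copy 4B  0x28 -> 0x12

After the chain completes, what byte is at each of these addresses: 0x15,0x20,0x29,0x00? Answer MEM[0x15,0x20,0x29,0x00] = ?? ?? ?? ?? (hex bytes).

MEM[0x15,0x20,0x29,0x00] = 8f f6 eb cd

D0: mem[0x1d..0x24] <- [6b 4f cd f6 d1 15 7e 94]
D1: mem[0x02..0x08] <- [6d 9c 48 ca 1b a3 b6]
D2: mem[0x00..0x07] <- [cd f6 d1 15 7e 94 b1 2e]
D3: mem[0x13..0x14] <- [b6 1e]
D4: mem[0x12..0x15] <- [06 eb 56 8f]
query mem[0x15]=0x8f, mem[0x20]=0xf6, mem[0x29]=0xeb, mem[0x00]=0xcd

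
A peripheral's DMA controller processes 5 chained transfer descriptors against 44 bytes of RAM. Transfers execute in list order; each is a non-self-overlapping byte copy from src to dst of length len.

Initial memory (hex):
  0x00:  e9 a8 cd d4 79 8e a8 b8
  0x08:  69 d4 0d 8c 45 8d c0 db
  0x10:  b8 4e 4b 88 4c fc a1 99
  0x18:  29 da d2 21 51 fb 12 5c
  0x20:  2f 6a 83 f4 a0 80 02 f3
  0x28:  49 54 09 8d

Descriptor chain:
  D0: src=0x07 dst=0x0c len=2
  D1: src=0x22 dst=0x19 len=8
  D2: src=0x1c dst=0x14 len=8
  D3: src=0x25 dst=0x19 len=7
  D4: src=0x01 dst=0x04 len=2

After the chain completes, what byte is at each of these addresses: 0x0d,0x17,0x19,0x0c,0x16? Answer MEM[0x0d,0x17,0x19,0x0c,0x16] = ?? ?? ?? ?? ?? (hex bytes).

#0 dst[0x0c+2] := {0xb8,0x69}
#1 dst[0x19+8] := {0x83,0xf4,0xa0,0x80,0x02,0xf3,0x49,0x54}
#2 dst[0x14+8] := {0x80,0x02,0xf3,0x49,0x54,0x6a,0x83,0xf4}
#3 dst[0x19+7] := {0x80,0x02,0xf3,0x49,0x54,0x09,0x8d}
#4 dst[0x04+2] := {0xa8,0xcd}
query mem[0x0d]=0x69, mem[0x17]=0x49, mem[0x19]=0x80, mem[0x0c]=0xb8, mem[0x16]=0xf3

MEM[0x0d,0x17,0x19,0x0c,0x16] = 69 49 80 b8 f3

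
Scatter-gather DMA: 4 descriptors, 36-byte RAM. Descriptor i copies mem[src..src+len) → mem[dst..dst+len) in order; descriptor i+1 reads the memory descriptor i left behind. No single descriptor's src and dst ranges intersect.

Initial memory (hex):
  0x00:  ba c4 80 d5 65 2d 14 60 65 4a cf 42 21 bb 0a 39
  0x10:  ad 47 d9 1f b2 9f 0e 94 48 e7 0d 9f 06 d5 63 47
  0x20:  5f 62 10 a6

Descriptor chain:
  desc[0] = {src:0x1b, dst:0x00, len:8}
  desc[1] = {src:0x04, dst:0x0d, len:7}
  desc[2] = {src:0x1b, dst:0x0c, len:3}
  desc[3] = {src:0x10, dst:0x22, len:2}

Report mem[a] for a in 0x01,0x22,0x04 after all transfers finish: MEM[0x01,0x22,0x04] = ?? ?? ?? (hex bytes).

MEM[0x01,0x22,0x04] = 06 10 47

#0 dst[0x00+8] := {0x9f,0x06,0xd5,0x63,0x47,0x5f,0x62,0x10}
#1 dst[0x0d+7] := {0x47,0x5f,0x62,0x10,0x65,0x4a,0xcf}
#2 dst[0x0c+3] := {0x9f,0x06,0xd5}
#3 dst[0x22+2] := {0x10,0x65}
query mem[0x01]=0x06, mem[0x22]=0x10, mem[0x04]=0x47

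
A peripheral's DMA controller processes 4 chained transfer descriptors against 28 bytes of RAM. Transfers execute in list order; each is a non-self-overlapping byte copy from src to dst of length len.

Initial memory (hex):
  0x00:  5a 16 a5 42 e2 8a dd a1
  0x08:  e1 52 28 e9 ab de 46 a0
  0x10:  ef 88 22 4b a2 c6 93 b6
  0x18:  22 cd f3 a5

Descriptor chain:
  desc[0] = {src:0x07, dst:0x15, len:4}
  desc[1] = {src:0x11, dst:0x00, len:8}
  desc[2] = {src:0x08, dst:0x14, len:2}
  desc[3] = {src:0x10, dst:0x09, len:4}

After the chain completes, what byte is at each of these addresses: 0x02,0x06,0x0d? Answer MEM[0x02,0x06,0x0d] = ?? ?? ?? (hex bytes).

D0: mem[0x15..0x18] <- [a1 e1 52 28]
D1: mem[0x00..0x07] <- [88 22 4b a2 a1 e1 52 28]
D2: mem[0x14..0x15] <- [e1 52]
D3: mem[0x09..0x0c] <- [ef 88 22 4b]
query mem[0x02]=0x4b, mem[0x06]=0x52, mem[0x0d]=0xde

MEM[0x02,0x06,0x0d] = 4b 52 de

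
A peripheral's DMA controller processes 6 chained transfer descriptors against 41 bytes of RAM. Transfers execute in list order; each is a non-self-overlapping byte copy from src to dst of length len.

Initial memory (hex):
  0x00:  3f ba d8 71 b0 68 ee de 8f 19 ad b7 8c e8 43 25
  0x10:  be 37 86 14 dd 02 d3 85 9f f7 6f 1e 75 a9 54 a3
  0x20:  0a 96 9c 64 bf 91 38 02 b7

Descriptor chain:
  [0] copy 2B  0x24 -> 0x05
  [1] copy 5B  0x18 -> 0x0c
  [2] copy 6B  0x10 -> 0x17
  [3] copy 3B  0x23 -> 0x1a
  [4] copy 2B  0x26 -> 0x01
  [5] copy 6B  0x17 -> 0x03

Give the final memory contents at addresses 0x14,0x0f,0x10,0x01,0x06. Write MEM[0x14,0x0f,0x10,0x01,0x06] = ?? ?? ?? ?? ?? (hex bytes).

MEM[0x14,0x0f,0x10,0x01,0x06] = dd 1e 75 38 64

  after D0: wrote 2B at 0x05 = bf91
  after D1: wrote 5B at 0x0c = 9ff76f1e75
  after D2: wrote 6B at 0x17 = 75378614dd02
  after D3: wrote 3B at 0x1a = 64bf91
  after D4: wrote 2B at 0x01 = 3802
  after D5: wrote 6B at 0x03 = 75378664bf91
query mem[0x14]=0xdd, mem[0x0f]=0x1e, mem[0x10]=0x75, mem[0x01]=0x38, mem[0x06]=0x64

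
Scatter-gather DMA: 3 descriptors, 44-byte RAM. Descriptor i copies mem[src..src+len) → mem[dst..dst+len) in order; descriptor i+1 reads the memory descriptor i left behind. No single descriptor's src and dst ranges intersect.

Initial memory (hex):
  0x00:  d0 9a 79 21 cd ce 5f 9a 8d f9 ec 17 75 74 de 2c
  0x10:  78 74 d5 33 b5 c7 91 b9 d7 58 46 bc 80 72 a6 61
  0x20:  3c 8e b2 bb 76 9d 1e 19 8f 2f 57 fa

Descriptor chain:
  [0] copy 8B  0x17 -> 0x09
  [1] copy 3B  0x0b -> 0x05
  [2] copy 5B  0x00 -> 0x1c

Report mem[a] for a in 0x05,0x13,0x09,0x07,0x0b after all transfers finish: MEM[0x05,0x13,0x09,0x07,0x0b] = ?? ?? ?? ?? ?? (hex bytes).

MEM[0x05,0x13,0x09,0x07,0x0b] = 58 33 b9 bc 58

  after D0: wrote 8B at 0x09 = b9d75846bc8072a6
  after D1: wrote 3B at 0x05 = 5846bc
  after D2: wrote 5B at 0x1c = d09a7921cd
query mem[0x05]=0x58, mem[0x13]=0x33, mem[0x09]=0xb9, mem[0x07]=0xbc, mem[0x0b]=0x58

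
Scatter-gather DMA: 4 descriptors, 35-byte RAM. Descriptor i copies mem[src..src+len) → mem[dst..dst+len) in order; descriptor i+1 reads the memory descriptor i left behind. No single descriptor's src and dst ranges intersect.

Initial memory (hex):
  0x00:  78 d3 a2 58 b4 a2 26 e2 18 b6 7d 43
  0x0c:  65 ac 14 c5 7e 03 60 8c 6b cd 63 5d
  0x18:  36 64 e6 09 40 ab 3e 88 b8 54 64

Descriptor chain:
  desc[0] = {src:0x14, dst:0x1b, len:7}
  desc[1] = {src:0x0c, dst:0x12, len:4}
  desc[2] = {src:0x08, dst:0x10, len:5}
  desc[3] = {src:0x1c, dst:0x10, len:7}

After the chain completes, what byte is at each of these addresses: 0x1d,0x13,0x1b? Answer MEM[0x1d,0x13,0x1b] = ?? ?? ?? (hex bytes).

[0] 0x14->0x1b len=7 : 6b cd 63 5d 36 64 e6
[1] 0x0c->0x12 len=4 : 65 ac 14 c5
[2] 0x08->0x10 len=5 : 18 b6 7d 43 65
[3] 0x1c->0x10 len=7 : cd 63 5d 36 64 e6 64
query mem[0x1d]=0x63, mem[0x13]=0x36, mem[0x1b]=0x6b

MEM[0x1d,0x13,0x1b] = 63 36 6b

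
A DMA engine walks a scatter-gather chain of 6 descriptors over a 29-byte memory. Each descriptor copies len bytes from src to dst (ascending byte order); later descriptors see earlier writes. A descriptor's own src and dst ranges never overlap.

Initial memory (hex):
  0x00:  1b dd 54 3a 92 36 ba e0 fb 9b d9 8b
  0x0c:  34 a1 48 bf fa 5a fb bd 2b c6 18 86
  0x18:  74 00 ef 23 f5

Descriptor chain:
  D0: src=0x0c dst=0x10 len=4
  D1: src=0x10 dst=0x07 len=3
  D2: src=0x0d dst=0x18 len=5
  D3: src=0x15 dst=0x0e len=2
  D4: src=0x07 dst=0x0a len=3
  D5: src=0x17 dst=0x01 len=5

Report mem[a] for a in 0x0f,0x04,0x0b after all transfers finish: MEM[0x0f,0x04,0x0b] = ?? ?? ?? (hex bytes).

MEM[0x0f,0x04,0x0b] = 18 bf a1

D0: mem[0x10..0x13] <- [34 a1 48 bf]
D1: mem[0x07..0x09] <- [34 a1 48]
D2: mem[0x18..0x1c] <- [a1 48 bf 34 a1]
D3: mem[0x0e..0x0f] <- [c6 18]
D4: mem[0x0a..0x0c] <- [34 a1 48]
D5: mem[0x01..0x05] <- [86 a1 48 bf 34]
query mem[0x0f]=0x18, mem[0x04]=0xbf, mem[0x0b]=0xa1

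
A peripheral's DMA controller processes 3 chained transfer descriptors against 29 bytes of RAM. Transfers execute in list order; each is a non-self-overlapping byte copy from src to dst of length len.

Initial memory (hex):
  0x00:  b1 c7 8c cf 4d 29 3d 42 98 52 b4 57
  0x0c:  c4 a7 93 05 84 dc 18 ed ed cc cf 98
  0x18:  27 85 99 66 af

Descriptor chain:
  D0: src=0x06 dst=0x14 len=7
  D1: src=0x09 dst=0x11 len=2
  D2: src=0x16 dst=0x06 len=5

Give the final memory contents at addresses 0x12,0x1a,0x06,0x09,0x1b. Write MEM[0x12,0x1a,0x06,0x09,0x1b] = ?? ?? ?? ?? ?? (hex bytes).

  after D0: wrote 7B at 0x14 = 3d429852b457c4
  after D1: wrote 2B at 0x11 = 52b4
  after D2: wrote 5B at 0x06 = 9852b457c4
query mem[0x12]=0xb4, mem[0x1a]=0xc4, mem[0x06]=0x98, mem[0x09]=0x57, mem[0x1b]=0x66

MEM[0x12,0x1a,0x06,0x09,0x1b] = b4 c4 98 57 66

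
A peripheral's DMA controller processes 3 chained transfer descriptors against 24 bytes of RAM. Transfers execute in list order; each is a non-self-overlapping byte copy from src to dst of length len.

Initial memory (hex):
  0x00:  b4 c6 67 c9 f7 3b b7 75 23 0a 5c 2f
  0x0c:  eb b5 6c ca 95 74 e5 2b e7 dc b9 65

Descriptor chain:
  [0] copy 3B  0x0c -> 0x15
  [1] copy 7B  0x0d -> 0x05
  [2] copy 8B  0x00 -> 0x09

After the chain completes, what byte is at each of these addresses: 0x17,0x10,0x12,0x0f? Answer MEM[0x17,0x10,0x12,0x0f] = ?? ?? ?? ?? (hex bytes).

[0] 0x0c->0x15 len=3 : eb b5 6c
[1] 0x0d->0x05 len=7 : b5 6c ca 95 74 e5 2b
[2] 0x00->0x09 len=8 : b4 c6 67 c9 f7 b5 6c ca
query mem[0x17]=0x6c, mem[0x10]=0xca, mem[0x12]=0xe5, mem[0x0f]=0x6c

MEM[0x17,0x10,0x12,0x0f] = 6c ca e5 6c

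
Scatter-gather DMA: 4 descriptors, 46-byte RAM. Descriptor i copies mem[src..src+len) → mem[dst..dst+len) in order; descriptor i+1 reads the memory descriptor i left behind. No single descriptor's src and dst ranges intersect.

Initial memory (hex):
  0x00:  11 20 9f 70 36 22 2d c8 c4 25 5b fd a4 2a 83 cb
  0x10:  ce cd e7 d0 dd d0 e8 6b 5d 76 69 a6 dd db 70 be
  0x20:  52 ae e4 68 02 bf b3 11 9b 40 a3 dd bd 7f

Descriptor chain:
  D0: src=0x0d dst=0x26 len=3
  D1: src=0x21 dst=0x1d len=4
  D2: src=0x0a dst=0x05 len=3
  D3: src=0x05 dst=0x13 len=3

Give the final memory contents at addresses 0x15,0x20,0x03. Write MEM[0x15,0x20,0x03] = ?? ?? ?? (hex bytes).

MEM[0x15,0x20,0x03] = a4 02 70

[0] 0x0d->0x26 len=3 : 2a 83 cb
[1] 0x21->0x1d len=4 : ae e4 68 02
[2] 0x0a->0x05 len=3 : 5b fd a4
[3] 0x05->0x13 len=3 : 5b fd a4
query mem[0x15]=0xa4, mem[0x20]=0x02, mem[0x03]=0x70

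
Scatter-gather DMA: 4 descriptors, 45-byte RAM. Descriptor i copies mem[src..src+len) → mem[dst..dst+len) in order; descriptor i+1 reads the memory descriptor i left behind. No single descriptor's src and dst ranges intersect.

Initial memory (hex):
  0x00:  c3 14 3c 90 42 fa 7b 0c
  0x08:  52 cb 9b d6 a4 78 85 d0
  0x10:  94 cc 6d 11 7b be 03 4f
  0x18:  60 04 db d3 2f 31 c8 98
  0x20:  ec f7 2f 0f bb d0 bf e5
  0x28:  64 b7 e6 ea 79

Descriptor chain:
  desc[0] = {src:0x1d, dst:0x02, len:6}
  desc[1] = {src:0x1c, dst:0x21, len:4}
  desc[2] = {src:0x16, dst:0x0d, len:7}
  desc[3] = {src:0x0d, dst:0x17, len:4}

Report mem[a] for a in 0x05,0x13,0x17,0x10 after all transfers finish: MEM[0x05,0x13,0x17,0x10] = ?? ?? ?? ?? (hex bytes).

MEM[0x05,0x13,0x17,0x10] = ec 2f 03 04

D0: mem[0x02..0x07] <- [31 c8 98 ec f7 2f]
D1: mem[0x21..0x24] <- [2f 31 c8 98]
D2: mem[0x0d..0x13] <- [03 4f 60 04 db d3 2f]
D3: mem[0x17..0x1a] <- [03 4f 60 04]
query mem[0x05]=0xec, mem[0x13]=0x2f, mem[0x17]=0x03, mem[0x10]=0x04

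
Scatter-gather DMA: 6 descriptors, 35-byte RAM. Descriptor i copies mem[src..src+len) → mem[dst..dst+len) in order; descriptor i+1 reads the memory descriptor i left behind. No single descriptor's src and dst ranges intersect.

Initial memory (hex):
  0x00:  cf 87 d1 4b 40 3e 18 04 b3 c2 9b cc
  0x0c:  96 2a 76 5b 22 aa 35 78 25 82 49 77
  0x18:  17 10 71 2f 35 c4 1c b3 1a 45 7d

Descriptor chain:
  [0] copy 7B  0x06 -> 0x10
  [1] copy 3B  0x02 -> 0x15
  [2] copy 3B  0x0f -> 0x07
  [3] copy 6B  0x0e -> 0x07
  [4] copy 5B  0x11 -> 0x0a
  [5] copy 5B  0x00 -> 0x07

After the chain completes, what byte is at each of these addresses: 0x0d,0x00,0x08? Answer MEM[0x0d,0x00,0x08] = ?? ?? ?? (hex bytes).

#0 dst[0x10+7] := {0x18,0x04,0xb3,0xc2,0x9b,0xcc,0x96}
#1 dst[0x15+3] := {0xd1,0x4b,0x40}
#2 dst[0x07+3] := {0x5b,0x18,0x04}
#3 dst[0x07+6] := {0x76,0x5b,0x18,0x04,0xb3,0xc2}
#4 dst[0x0a+5] := {0x04,0xb3,0xc2,0x9b,0xd1}
#5 dst[0x07+5] := {0xcf,0x87,0xd1,0x4b,0x40}
query mem[0x0d]=0x9b, mem[0x00]=0xcf, mem[0x08]=0x87

MEM[0x0d,0x00,0x08] = 9b cf 87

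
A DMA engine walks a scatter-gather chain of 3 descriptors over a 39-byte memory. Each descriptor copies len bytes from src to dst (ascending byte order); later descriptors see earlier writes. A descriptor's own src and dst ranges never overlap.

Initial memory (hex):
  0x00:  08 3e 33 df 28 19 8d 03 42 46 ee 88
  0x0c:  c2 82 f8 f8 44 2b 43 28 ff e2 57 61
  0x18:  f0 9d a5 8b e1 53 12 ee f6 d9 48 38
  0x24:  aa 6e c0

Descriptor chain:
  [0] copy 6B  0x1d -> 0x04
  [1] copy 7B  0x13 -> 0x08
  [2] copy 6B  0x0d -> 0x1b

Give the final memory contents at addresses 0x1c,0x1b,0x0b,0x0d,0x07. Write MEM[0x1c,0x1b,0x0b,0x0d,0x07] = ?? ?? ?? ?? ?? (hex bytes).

MEM[0x1c,0x1b,0x0b,0x0d,0x07] = 9d f0 57 f0 f6

[0] 0x1d->0x04 len=6 : 53 12 ee f6 d9 48
[1] 0x13->0x08 len=7 : 28 ff e2 57 61 f0 9d
[2] 0x0d->0x1b len=6 : f0 9d f8 44 2b 43
query mem[0x1c]=0x9d, mem[0x1b]=0xf0, mem[0x0b]=0x57, mem[0x0d]=0xf0, mem[0x07]=0xf6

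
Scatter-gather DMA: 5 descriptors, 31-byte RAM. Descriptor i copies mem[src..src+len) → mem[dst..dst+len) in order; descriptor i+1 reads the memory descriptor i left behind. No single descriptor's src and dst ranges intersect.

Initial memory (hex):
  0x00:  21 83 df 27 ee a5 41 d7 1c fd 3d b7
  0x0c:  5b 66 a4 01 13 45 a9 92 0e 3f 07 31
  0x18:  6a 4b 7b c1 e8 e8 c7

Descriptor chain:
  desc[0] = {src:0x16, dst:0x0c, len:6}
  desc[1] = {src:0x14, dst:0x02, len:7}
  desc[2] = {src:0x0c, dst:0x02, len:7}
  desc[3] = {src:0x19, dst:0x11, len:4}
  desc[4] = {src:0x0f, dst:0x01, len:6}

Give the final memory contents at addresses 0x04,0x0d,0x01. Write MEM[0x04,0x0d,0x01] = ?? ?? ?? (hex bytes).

D0: mem[0x0c..0x11] <- [07 31 6a 4b 7b c1]
D1: mem[0x02..0x08] <- [0e 3f 07 31 6a 4b 7b]
D2: mem[0x02..0x08] <- [07 31 6a 4b 7b c1 a9]
D3: mem[0x11..0x14] <- [4b 7b c1 e8]
D4: mem[0x01..0x06] <- [4b 7b 4b 7b c1 e8]
query mem[0x04]=0x7b, mem[0x0d]=0x31, mem[0x01]=0x4b

MEM[0x04,0x0d,0x01] = 7b 31 4b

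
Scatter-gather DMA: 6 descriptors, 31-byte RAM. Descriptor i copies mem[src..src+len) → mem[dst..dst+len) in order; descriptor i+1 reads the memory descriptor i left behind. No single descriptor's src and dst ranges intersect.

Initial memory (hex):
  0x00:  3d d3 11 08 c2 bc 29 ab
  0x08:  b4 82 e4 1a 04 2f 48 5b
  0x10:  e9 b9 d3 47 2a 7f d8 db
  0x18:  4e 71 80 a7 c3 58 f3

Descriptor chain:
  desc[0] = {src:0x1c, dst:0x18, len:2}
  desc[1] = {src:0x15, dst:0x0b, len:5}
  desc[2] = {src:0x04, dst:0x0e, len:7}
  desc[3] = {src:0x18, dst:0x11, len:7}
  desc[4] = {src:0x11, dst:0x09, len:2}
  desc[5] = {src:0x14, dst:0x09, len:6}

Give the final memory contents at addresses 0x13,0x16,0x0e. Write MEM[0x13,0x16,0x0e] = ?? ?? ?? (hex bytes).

[0] 0x1c->0x18 len=2 : c3 58
[1] 0x15->0x0b len=5 : 7f d8 db c3 58
[2] 0x04->0x0e len=7 : c2 bc 29 ab b4 82 e4
[3] 0x18->0x11 len=7 : c3 58 80 a7 c3 58 f3
[4] 0x11->0x09 len=2 : c3 58
[5] 0x14->0x09 len=6 : a7 c3 58 f3 c3 58
query mem[0x13]=0x80, mem[0x16]=0x58, mem[0x0e]=0x58

MEM[0x13,0x16,0x0e] = 80 58 58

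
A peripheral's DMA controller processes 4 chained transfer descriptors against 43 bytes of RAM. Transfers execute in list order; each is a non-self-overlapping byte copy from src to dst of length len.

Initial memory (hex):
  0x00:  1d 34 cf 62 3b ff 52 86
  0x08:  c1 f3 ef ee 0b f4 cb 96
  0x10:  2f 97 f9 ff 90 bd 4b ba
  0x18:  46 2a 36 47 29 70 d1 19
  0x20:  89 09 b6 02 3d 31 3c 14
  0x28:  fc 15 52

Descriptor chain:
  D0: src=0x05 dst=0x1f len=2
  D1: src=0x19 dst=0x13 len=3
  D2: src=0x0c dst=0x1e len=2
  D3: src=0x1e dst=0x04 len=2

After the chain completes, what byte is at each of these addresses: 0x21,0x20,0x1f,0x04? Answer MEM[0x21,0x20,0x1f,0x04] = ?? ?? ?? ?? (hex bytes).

MEM[0x21,0x20,0x1f,0x04] = 09 52 f4 0b

D0: mem[0x1f..0x20] <- [ff 52]
D1: mem[0x13..0x15] <- [2a 36 47]
D2: mem[0x1e..0x1f] <- [0b f4]
D3: mem[0x04..0x05] <- [0b f4]
query mem[0x21]=0x09, mem[0x20]=0x52, mem[0x1f]=0xf4, mem[0x04]=0x0b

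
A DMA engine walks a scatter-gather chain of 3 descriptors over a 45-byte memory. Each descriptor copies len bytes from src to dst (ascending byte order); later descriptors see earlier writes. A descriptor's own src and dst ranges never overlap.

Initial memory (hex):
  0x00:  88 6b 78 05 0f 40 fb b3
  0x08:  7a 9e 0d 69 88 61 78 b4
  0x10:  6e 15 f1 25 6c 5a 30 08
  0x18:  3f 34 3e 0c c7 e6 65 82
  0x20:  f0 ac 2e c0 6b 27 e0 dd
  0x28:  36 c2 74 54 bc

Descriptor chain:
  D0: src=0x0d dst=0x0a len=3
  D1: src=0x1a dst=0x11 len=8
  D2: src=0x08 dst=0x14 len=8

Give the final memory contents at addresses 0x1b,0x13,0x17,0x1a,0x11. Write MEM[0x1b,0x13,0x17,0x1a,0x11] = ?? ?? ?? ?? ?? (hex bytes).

#0 dst[0x0a+3] := {0x61,0x78,0xb4}
#1 dst[0x11+8] := {0x3e,0x0c,0xc7,0xe6,0x65,0x82,0xf0,0xac}
#2 dst[0x14+8] := {0x7a,0x9e,0x61,0x78,0xb4,0x61,0x78,0xb4}
query mem[0x1b]=0xb4, mem[0x13]=0xc7, mem[0x17]=0x78, mem[0x1a]=0x78, mem[0x11]=0x3e

MEM[0x1b,0x13,0x17,0x1a,0x11] = b4 c7 78 78 3e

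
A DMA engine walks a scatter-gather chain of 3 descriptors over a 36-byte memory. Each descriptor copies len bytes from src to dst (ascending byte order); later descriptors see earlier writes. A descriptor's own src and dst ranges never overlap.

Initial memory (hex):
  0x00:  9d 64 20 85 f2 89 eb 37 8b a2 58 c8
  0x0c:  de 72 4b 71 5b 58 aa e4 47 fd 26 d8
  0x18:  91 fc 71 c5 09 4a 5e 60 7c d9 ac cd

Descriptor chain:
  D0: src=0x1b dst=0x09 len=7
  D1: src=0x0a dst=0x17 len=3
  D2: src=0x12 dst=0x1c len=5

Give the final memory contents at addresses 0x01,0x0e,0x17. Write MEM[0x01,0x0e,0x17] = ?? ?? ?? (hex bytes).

MEM[0x01,0x0e,0x17] = 64 7c 09

#0 dst[0x09+7] := {0xc5,0x09,0x4a,0x5e,0x60,0x7c,0xd9}
#1 dst[0x17+3] := {0x09,0x4a,0x5e}
#2 dst[0x1c+5] := {0xaa,0xe4,0x47,0xfd,0x26}
query mem[0x01]=0x64, mem[0x0e]=0x7c, mem[0x17]=0x09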